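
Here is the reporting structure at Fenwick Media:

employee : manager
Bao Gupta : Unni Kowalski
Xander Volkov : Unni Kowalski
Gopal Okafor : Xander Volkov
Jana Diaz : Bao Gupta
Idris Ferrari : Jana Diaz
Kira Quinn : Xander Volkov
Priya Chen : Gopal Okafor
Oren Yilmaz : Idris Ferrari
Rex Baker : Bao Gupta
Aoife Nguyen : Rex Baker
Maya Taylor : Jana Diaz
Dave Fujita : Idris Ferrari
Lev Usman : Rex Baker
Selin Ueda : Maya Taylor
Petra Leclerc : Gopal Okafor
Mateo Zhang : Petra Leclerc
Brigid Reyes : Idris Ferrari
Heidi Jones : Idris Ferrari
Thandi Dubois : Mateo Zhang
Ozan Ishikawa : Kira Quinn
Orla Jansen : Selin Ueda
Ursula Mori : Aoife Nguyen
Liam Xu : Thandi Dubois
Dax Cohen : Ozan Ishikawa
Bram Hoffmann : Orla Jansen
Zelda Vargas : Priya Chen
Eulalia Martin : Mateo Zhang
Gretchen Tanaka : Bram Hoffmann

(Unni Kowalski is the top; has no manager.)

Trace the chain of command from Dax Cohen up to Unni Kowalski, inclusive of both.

Dax Cohen -> Ozan Ishikawa -> Kira Quinn -> Xander Volkov -> Unni Kowalski

Dax Cohen reports to Ozan Ishikawa. Ozan Ishikawa reports to Kira Quinn. Kira Quinn reports to Xander Volkov. Xander Volkov reports to Unni Kowalski. Unni Kowalski is at the top.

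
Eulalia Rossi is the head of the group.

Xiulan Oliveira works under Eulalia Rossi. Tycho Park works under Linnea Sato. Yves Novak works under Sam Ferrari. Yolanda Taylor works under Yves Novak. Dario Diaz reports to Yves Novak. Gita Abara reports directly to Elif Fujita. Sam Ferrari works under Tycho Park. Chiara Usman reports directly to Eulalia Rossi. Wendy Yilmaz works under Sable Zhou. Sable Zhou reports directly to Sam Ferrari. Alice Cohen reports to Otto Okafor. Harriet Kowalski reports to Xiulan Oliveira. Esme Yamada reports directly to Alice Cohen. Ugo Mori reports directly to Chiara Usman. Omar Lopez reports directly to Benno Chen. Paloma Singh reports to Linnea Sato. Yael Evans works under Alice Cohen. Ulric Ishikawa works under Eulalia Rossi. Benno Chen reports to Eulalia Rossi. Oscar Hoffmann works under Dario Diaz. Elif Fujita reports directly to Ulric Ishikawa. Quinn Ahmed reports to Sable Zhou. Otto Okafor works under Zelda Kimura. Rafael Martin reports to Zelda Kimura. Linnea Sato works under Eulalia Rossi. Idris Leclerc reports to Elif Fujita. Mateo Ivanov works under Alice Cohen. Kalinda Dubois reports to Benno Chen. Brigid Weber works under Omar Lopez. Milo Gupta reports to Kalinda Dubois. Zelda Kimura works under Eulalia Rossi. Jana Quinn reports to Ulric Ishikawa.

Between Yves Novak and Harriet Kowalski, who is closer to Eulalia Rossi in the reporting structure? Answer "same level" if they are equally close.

Harriet Kowalski

Yves Novak is 4 levels below Eulalia Rossi; Harriet Kowalski is 2. Harriet Kowalski is higher.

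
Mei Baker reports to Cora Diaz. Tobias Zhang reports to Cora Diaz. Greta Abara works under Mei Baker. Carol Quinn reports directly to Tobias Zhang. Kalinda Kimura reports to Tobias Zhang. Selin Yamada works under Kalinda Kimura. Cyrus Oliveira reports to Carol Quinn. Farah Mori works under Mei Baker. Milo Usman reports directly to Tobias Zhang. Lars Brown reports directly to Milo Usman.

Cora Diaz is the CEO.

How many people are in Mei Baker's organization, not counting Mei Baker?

Mei Baker directly manages Greta Abara, Farah Mori. Greta Abara has no reports. Farah Mori has no reports. So Mei Baker's organization is 2 direct reports plus everyone under them: 1 + 1 = 2.

2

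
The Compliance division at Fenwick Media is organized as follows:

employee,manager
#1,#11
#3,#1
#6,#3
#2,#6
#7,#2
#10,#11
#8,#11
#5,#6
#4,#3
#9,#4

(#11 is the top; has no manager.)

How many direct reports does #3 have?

#3 directly manages #6, #4. That is 2 direct reports.

2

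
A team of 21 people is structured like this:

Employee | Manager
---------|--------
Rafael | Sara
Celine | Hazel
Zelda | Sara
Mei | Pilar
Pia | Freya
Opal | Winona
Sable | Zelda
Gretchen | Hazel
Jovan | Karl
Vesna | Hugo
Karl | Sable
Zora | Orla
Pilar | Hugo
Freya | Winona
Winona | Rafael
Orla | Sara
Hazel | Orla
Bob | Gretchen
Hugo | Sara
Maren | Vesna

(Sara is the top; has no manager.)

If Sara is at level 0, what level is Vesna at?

Chain from Vesna up to Sara: Vesna → Hugo → Sara. That is 2 steps up, so Vesna is 2 levels below Sara.

2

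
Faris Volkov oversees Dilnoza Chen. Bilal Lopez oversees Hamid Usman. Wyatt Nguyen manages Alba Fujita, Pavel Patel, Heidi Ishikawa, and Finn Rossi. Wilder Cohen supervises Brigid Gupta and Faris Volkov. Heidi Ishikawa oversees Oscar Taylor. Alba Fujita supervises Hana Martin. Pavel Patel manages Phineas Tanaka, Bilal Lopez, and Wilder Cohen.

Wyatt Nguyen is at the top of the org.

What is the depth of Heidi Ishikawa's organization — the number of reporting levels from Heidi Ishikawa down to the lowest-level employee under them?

1

The longest chain under Heidi Ishikawa runs Heidi Ishikawa → Oscar Taylor, which is 1 level below Heidi Ishikawa.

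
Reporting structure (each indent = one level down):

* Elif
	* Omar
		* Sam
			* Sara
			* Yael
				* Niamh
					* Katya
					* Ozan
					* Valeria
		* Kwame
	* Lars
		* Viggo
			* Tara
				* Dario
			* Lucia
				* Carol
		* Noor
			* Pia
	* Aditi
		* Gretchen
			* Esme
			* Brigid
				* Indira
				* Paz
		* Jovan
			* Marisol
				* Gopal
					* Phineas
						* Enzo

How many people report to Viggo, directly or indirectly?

Viggo directly manages Tara, Lucia. Under Tara: Dario (1). Under Lucia: Carol (1). So Viggo's organization is 2 direct reports plus everyone under them: 2 + 2 = 4.

4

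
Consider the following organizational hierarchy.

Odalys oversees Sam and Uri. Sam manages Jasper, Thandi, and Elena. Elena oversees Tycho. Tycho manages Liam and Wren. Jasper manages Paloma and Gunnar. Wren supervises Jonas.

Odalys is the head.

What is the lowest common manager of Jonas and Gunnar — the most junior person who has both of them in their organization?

Sam

Jonas's chain of managers is Wren, Tycho, Elena, Sam, Odalys. Gunnar's chain of managers is Jasper, Sam, Odalys. The first manager that appears in both chains is Sam.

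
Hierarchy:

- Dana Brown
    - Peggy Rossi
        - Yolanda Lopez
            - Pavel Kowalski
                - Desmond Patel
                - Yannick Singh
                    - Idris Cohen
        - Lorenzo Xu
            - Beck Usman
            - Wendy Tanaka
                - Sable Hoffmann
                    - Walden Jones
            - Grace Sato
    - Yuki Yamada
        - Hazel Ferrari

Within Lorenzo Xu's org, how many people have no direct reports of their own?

The people in Lorenzo Xu's organization with no one reporting to them are Grace Sato, Walden Jones, Beck Usman. That is 3.

3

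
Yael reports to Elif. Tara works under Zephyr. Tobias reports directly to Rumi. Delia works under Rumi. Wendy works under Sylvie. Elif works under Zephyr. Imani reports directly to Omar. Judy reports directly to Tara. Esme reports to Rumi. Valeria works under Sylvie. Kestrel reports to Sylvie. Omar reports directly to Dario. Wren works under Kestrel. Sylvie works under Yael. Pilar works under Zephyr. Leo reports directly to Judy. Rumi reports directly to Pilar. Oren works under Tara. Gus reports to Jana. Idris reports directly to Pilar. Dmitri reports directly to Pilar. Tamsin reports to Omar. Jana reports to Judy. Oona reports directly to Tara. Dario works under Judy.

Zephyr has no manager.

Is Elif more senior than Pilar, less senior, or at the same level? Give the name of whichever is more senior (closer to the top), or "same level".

same level

Both Elif and Pilar are 1 level below Zephyr.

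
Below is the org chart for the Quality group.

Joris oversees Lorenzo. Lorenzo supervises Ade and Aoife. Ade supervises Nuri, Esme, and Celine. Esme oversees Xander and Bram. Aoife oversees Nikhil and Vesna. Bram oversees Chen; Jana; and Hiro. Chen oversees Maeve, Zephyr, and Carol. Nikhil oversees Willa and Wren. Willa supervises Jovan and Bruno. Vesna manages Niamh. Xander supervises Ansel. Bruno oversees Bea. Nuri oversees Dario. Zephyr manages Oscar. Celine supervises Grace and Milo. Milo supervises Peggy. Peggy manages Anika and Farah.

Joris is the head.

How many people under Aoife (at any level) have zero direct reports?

4

The people in Aoife's organization with no one reporting to them are Niamh, Wren, Jovan, Bea. That is 4.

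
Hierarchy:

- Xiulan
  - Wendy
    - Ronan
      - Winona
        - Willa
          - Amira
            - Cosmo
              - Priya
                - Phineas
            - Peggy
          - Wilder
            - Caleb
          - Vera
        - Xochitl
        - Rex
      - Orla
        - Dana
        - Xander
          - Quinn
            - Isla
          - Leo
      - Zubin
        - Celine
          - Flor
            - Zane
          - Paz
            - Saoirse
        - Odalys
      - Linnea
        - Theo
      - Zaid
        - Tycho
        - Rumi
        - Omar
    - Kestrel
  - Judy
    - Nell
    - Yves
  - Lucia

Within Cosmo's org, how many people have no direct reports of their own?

The only person in Cosmo's organization with no one reporting to them is Phineas. That is 1.

1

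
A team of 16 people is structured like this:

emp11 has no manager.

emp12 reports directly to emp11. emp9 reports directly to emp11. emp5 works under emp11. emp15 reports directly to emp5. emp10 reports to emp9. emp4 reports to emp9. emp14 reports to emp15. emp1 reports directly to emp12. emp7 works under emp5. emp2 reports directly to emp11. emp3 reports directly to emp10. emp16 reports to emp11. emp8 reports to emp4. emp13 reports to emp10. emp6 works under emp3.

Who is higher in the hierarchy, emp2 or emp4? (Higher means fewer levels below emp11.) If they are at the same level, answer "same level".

emp2 is 1 level below emp11; emp4 is 2. emp2 is higher.

emp2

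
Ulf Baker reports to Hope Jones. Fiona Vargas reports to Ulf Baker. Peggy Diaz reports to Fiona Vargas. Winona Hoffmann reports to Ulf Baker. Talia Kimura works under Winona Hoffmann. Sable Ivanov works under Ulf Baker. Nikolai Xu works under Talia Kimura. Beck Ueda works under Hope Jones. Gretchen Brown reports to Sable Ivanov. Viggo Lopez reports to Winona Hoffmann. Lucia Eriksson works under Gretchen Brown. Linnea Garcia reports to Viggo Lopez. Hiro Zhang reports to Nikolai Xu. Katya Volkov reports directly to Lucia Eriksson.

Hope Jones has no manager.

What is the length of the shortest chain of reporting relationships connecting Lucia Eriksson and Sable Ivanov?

Lucia Eriksson is in Sable Ivanov's organization: the chain from Lucia Eriksson up to Sable Ivanov is Lucia Eriksson → Gretchen Brown → Sable Ivanov, which is 2 links.

2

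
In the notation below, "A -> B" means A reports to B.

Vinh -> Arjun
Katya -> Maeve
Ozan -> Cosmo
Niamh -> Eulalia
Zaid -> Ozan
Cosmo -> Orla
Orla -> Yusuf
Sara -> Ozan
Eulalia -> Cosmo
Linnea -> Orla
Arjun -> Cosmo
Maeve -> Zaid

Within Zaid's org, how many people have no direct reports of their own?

1

The only person in Zaid's organization with no one reporting to them is Katya. That is 1.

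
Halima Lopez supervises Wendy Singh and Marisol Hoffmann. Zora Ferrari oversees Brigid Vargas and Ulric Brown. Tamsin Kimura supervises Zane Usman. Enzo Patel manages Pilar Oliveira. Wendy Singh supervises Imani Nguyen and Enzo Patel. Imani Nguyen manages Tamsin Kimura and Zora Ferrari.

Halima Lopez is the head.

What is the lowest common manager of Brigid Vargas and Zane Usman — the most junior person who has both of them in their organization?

Imani Nguyen

Brigid Vargas's chain of managers is Zora Ferrari, Imani Nguyen, Wendy Singh, Halima Lopez. Zane Usman's chain of managers is Tamsin Kimura, Imani Nguyen, Wendy Singh, Halima Lopez. The first manager that appears in both chains is Imani Nguyen.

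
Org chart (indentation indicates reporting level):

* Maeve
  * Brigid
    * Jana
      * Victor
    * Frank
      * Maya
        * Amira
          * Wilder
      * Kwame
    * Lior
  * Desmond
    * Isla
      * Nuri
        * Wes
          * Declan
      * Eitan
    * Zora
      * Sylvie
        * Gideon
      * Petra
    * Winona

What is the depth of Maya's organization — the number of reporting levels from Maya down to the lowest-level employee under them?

The longest chain under Maya runs Maya → Amira → Wilder, which is 2 levels below Maya.

2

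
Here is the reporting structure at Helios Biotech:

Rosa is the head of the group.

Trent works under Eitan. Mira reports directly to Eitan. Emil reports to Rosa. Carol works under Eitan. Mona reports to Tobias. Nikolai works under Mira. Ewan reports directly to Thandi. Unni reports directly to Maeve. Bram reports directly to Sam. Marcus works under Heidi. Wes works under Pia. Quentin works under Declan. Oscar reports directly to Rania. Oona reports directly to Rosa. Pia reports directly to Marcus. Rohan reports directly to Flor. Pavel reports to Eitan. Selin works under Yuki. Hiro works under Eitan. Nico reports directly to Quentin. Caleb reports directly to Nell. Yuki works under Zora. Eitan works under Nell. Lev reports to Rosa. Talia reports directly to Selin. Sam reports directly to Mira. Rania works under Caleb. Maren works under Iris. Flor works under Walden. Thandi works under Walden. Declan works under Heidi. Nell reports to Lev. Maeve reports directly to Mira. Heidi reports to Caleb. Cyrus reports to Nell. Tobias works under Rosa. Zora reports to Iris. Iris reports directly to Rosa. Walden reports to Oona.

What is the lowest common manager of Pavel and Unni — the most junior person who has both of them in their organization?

Pavel's chain of managers is Eitan, Nell, Lev, Rosa. Unni's chain of managers is Maeve, Mira, Eitan, Nell, Lev, Rosa. The first manager that appears in both chains is Eitan.

Eitan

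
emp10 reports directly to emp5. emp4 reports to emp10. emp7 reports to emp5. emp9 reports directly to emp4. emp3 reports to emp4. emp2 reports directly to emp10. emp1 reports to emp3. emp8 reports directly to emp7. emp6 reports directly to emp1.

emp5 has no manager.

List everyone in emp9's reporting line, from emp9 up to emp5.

emp9 -> emp4 -> emp10 -> emp5

emp9 reports to emp4. emp4 reports to emp10. emp10 reports to emp5. emp5 is at the top.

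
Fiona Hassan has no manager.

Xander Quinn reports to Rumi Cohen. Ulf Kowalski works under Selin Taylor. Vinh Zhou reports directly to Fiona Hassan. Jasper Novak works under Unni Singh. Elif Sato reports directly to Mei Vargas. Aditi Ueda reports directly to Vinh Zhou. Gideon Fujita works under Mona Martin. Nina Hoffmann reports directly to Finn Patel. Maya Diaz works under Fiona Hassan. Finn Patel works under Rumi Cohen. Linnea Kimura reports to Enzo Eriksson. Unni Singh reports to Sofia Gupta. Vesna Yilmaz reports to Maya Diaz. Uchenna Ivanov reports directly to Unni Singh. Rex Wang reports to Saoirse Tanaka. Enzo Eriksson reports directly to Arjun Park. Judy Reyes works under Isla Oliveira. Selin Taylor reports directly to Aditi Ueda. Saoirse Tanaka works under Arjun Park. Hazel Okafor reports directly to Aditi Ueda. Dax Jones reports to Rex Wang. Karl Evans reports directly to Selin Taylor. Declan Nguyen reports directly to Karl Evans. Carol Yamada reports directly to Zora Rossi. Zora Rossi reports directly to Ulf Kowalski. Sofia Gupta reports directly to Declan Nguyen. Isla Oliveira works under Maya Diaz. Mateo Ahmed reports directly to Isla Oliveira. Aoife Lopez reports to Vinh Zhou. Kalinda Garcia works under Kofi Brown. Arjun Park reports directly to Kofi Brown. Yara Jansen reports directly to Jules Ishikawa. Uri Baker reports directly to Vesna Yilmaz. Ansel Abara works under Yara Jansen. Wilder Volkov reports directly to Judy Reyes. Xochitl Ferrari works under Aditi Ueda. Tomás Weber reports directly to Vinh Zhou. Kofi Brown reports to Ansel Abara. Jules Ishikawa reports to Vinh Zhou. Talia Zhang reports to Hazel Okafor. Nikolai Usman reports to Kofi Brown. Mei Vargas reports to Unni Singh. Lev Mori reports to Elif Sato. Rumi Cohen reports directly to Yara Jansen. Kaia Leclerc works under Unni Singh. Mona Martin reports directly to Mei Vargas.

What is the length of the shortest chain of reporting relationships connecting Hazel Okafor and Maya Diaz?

Hazel Okafor is 3 levels below Fiona Hassan, and Maya Diaz is 1 level below Fiona Hassan (their lowest common manager). The shortest path runs up from Hazel Okafor to Fiona Hassan and back down to Maya Diaz: 3 + 1 = 4 links.

4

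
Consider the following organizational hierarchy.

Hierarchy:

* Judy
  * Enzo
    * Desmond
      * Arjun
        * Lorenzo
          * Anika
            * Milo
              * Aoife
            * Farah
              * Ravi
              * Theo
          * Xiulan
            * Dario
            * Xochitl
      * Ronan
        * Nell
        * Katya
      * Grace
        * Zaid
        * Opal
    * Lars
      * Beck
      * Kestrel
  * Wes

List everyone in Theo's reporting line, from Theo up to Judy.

Theo reports to Farah. Farah reports to Anika. Anika reports to Lorenzo. Lorenzo reports to Arjun. Arjun reports to Desmond. Desmond reports to Enzo. Enzo reports to Judy. Judy is at the top.

Theo -> Farah -> Anika -> Lorenzo -> Arjun -> Desmond -> Enzo -> Judy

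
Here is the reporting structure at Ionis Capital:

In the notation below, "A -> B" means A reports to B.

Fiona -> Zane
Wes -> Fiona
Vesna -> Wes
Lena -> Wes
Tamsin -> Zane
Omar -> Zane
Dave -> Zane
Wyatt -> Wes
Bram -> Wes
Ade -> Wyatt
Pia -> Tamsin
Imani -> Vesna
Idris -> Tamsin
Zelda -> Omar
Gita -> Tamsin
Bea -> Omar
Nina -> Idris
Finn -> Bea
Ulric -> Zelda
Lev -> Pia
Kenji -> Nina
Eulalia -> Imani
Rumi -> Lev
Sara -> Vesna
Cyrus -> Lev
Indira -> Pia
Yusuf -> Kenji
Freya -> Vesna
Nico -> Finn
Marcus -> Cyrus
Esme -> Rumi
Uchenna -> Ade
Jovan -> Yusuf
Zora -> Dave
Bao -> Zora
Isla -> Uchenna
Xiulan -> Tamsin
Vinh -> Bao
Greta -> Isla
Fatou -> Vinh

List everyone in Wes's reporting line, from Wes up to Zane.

Wes reports to Fiona. Fiona reports to Zane. Zane is at the top.

Wes -> Fiona -> Zane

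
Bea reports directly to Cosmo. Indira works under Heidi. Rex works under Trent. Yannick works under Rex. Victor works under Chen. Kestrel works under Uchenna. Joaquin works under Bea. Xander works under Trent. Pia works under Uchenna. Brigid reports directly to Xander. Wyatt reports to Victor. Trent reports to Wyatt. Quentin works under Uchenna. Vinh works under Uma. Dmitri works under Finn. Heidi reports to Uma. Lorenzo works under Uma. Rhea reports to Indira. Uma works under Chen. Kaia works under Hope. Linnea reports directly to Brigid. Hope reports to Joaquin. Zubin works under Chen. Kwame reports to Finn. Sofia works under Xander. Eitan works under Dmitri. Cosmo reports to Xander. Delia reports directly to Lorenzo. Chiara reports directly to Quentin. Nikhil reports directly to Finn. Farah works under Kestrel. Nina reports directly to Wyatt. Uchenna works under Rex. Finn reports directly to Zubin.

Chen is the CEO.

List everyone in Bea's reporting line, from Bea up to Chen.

Bea -> Cosmo -> Xander -> Trent -> Wyatt -> Victor -> Chen

Bea reports to Cosmo. Cosmo reports to Xander. Xander reports to Trent. Trent reports to Wyatt. Wyatt reports to Victor. Victor reports to Chen. Chen is at the top.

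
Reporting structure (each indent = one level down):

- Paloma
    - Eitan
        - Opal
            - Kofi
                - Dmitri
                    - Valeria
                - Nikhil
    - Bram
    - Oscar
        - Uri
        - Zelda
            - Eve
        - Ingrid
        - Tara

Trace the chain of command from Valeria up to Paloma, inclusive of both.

Valeria -> Dmitri -> Kofi -> Opal -> Eitan -> Paloma

Valeria reports to Dmitri. Dmitri reports to Kofi. Kofi reports to Opal. Opal reports to Eitan. Eitan reports to Paloma. Paloma is at the top.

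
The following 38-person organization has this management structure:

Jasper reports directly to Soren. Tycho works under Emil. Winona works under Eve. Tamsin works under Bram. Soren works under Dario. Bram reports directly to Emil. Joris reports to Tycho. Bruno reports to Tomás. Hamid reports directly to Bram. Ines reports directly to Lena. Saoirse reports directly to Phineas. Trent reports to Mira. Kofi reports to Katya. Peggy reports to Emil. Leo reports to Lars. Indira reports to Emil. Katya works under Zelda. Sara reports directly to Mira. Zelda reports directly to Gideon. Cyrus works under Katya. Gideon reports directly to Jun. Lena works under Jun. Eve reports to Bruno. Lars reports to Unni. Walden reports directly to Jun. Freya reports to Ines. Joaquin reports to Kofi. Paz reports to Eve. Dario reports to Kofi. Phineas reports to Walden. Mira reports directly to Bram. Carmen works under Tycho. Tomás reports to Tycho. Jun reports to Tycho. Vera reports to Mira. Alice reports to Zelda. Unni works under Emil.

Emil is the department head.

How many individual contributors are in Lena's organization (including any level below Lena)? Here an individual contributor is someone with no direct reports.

1

The only person in Lena's organization with no one reporting to them is Freya. That is 1.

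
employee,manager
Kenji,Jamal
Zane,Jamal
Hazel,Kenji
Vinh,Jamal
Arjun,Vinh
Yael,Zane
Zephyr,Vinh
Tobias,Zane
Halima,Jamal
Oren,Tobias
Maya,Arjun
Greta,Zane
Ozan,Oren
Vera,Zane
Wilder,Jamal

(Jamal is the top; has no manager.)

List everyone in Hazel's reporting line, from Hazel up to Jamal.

Hazel -> Kenji -> Jamal

Hazel reports to Kenji. Kenji reports to Jamal. Jamal is at the top.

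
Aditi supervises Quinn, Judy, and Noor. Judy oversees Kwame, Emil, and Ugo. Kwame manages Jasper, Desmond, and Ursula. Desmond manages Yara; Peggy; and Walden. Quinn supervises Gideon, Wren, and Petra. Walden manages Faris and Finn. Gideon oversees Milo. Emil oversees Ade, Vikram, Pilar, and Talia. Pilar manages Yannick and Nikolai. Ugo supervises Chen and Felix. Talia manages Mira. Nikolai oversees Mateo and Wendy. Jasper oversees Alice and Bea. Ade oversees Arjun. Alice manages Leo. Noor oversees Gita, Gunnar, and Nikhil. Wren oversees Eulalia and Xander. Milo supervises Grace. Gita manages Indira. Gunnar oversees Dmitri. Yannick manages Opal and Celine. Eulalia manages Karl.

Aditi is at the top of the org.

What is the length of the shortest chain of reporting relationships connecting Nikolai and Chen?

5

Nikolai is 3 levels below Judy, and Chen is 2 levels below Judy (their lowest common manager). The shortest path runs up from Nikolai to Judy and back down to Chen: 3 + 2 = 5 links.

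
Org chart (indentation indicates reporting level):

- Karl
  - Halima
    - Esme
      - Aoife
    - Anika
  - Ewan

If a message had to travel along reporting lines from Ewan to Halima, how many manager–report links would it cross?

2

Ewan is 1 level below Karl, and Halima is 1 level below Karl (their lowest common manager). The shortest path runs up from Ewan to Karl and back down to Halima: 1 + 1 = 2 links.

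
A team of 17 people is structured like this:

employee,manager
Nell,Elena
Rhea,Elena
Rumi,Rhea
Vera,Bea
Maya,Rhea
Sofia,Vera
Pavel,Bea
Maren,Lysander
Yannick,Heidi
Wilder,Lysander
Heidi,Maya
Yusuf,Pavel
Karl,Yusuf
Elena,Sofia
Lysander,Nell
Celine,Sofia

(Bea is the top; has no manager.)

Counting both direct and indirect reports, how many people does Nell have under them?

Nell directly manages Lysander. Under Lysander: Wilder, Maren (2). That's 3 in total.

3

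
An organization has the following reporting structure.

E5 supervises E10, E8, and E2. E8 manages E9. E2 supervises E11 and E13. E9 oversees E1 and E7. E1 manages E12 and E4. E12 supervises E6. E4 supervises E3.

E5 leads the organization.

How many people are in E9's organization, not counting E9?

6

E9 directly manages E7, E1. E7 has no reports. Under E1: E4, E3, E12, E6 (4). So E9's organization is 2 direct reports plus everyone under them: 1 + 5 = 6.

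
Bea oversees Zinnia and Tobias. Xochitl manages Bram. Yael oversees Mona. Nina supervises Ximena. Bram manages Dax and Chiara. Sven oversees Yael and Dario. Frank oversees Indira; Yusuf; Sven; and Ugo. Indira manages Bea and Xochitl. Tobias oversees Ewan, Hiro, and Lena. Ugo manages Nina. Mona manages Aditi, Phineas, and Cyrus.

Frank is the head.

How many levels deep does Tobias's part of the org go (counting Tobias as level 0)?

1

The longest chain under Tobias runs Tobias → Hiro, which is 1 level below Tobias.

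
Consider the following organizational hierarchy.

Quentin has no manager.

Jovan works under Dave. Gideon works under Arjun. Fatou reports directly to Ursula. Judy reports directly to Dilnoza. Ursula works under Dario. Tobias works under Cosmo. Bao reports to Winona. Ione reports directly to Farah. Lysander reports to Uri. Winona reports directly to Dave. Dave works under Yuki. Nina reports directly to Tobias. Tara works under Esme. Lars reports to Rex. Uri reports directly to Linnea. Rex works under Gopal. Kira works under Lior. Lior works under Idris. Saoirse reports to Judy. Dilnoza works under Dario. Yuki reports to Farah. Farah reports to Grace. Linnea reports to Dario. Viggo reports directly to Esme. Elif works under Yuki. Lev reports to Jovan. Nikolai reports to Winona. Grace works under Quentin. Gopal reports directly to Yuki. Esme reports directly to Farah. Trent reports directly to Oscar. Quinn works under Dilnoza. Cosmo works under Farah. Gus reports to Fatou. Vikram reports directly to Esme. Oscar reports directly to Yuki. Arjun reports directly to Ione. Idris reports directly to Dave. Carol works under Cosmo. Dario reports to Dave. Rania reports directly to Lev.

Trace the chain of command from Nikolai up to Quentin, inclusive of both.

Nikolai -> Winona -> Dave -> Yuki -> Farah -> Grace -> Quentin

Nikolai reports to Winona. Winona reports to Dave. Dave reports to Yuki. Yuki reports to Farah. Farah reports to Grace. Grace reports to Quentin. Quentin is at the top.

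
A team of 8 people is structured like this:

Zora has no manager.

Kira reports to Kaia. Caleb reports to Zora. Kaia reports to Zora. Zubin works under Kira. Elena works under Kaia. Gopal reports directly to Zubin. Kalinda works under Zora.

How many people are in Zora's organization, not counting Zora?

7

Zora directly manages Kalinda, Kaia, Caleb. Kalinda has no reports. Under Kaia: Kira, Zubin, Gopal, Elena (4). Caleb has no reports. So Zora's organization is 3 direct reports plus everyone under them: 1 + 5 + 1 = 7.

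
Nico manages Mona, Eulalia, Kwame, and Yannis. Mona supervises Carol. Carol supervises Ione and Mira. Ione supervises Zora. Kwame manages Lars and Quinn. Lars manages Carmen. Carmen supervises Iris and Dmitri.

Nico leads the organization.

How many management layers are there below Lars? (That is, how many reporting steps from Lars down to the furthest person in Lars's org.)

2

The longest chain under Lars runs Lars → Carmen → Dmitri, which is 2 levels below Lars.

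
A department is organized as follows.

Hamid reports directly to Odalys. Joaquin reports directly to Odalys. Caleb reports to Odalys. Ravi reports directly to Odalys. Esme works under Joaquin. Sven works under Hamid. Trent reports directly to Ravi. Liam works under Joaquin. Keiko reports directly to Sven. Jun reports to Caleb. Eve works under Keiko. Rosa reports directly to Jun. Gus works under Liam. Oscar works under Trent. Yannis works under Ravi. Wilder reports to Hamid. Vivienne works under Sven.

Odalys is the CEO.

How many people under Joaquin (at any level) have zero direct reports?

The people in Joaquin's organization with no one reporting to them are Gus, Esme. That is 2.

2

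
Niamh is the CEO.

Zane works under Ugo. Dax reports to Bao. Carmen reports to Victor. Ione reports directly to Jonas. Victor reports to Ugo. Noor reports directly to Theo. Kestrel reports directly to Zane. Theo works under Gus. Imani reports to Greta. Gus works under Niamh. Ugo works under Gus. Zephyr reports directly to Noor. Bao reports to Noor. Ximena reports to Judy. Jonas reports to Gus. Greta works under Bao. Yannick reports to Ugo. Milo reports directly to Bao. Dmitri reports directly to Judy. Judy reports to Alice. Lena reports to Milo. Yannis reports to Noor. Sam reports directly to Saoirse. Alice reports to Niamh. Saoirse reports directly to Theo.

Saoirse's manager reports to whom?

Saoirse reports to Theo, and Theo reports to Gus. So Saoirse's skip-level manager is Gus.

Gus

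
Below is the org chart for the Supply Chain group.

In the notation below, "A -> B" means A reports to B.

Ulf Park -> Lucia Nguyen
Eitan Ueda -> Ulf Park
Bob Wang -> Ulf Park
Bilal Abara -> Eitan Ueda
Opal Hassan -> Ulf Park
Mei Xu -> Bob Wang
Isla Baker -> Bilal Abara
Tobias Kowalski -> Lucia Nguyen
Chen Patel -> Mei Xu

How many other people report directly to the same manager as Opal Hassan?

2

Opal Hassan reports to Ulf Park. Ulf Park's other direct reports are Eitan Ueda, Bob Wang — 2 peers.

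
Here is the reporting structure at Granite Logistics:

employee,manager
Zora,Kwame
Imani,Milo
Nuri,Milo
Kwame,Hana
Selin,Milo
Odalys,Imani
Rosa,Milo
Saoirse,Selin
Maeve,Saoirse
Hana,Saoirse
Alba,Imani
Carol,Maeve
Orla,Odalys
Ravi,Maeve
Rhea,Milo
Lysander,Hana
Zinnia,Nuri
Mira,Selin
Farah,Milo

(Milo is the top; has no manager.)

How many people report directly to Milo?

Milo directly manages Selin, Rhea, Imani, Nuri, Rosa, Farah. That is 6 direct reports.

6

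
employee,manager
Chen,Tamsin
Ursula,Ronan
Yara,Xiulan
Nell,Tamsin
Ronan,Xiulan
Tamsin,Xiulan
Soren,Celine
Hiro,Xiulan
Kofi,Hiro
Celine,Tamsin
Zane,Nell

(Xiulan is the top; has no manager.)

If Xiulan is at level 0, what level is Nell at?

2

Chain from Nell up to Xiulan: Nell → Tamsin → Xiulan. That is 2 steps up, so Nell is 2 levels below Xiulan.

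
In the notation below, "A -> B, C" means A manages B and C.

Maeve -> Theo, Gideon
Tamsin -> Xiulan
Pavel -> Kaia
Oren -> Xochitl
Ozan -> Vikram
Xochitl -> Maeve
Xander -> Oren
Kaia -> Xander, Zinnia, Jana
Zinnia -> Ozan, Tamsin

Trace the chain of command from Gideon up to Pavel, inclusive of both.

Gideon -> Maeve -> Xochitl -> Oren -> Xander -> Kaia -> Pavel

Gideon reports to Maeve. Maeve reports to Xochitl. Xochitl reports to Oren. Oren reports to Xander. Xander reports to Kaia. Kaia reports to Pavel. Pavel is at the top.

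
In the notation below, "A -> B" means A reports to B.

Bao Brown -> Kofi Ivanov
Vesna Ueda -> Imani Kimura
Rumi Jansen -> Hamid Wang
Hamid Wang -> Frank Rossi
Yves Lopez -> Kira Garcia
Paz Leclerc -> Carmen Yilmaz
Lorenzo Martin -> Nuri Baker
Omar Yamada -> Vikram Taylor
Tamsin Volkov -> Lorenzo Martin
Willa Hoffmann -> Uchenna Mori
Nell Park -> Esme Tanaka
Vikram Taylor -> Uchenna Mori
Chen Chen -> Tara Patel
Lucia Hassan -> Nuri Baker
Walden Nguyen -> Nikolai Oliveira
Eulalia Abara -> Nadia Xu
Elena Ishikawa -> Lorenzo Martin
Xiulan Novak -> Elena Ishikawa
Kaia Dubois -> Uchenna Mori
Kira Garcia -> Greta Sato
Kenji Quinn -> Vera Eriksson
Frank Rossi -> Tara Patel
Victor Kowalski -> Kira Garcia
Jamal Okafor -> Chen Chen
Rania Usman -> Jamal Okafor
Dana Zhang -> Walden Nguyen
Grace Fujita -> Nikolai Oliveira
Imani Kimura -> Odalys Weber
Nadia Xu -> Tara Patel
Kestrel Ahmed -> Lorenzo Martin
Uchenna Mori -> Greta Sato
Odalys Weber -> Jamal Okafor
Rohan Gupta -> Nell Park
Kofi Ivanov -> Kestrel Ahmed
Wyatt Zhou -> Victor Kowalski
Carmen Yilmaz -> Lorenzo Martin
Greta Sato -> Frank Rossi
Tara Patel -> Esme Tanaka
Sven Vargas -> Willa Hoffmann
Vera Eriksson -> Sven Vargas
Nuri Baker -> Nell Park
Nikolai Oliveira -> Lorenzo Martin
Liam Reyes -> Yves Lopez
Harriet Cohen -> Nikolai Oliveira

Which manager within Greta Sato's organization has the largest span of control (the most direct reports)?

Direct-report counts within Greta Sato's organization: Greta Sato has 2; Uchenna Mori has 3; Willa Hoffmann has 1; Sven Vargas has 1; Vera Eriksson has 1; Vikram Taylor has 1; Kira Garcia has 2; Victor Kowalski has 1; Yves Lopez has 1. The largest is 3, held by Uchenna Mori.

Uchenna Mori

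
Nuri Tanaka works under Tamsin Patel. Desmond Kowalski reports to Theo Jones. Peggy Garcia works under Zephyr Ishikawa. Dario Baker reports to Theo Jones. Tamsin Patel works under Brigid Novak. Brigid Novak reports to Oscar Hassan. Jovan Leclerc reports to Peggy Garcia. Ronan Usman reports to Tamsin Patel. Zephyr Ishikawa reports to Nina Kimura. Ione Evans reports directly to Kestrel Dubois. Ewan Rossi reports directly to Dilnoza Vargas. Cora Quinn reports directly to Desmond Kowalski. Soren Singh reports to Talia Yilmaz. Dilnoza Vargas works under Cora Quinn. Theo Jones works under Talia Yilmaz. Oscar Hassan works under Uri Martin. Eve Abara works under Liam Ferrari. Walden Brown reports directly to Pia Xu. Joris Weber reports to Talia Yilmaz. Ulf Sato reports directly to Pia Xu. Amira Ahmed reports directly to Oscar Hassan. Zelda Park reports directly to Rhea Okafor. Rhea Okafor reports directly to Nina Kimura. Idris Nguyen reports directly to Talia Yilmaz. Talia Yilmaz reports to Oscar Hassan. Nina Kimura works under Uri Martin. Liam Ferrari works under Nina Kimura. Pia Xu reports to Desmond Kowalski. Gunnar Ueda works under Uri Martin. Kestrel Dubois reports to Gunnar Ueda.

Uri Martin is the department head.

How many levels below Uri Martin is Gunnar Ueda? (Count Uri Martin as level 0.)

1

Chain from Gunnar Ueda up to Uri Martin: Gunnar Ueda → Uri Martin. That is 1 step up, so Gunnar Ueda is 1 level below Uri Martin.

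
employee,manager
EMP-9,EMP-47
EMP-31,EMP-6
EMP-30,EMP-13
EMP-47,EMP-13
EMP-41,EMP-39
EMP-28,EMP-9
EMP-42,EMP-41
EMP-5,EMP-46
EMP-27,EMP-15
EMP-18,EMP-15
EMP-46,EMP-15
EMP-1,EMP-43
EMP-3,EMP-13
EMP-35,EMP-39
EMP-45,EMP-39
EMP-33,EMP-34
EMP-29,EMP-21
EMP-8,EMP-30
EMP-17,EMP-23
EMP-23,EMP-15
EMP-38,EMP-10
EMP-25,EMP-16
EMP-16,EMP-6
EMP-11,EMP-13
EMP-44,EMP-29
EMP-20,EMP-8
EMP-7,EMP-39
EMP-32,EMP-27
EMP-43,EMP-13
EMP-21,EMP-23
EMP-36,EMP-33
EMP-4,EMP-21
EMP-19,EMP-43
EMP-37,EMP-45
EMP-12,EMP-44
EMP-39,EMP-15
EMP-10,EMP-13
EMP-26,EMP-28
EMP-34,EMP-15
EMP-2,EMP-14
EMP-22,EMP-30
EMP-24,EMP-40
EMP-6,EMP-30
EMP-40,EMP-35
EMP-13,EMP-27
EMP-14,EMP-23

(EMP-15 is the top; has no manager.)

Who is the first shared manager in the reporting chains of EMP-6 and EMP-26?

EMP-13

EMP-6's chain of managers is EMP-30, EMP-13, EMP-27, EMP-15. EMP-26's chain of managers is EMP-28, EMP-9, EMP-47, EMP-13, EMP-27, EMP-15. The first manager that appears in both chains is EMP-13.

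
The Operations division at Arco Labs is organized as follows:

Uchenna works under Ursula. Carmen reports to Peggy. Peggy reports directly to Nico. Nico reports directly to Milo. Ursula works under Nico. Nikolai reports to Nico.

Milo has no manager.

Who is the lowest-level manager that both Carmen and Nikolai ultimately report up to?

Carmen's chain of managers is Peggy, Nico, Milo. Nikolai's chain of managers is Nico, Milo. The first manager that appears in both chains is Nico.

Nico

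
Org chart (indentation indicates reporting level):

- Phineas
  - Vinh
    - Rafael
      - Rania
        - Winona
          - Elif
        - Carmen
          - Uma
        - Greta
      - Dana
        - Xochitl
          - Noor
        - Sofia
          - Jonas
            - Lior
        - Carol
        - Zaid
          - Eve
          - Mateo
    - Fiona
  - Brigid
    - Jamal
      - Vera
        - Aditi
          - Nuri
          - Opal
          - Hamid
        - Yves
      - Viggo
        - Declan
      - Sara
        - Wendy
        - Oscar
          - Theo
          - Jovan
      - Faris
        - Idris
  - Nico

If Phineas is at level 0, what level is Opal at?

Chain from Opal up to Phineas: Opal → Aditi → Vera → Jamal → Brigid → Phineas. That is 5 steps up, so Opal is 5 levels below Phineas.

5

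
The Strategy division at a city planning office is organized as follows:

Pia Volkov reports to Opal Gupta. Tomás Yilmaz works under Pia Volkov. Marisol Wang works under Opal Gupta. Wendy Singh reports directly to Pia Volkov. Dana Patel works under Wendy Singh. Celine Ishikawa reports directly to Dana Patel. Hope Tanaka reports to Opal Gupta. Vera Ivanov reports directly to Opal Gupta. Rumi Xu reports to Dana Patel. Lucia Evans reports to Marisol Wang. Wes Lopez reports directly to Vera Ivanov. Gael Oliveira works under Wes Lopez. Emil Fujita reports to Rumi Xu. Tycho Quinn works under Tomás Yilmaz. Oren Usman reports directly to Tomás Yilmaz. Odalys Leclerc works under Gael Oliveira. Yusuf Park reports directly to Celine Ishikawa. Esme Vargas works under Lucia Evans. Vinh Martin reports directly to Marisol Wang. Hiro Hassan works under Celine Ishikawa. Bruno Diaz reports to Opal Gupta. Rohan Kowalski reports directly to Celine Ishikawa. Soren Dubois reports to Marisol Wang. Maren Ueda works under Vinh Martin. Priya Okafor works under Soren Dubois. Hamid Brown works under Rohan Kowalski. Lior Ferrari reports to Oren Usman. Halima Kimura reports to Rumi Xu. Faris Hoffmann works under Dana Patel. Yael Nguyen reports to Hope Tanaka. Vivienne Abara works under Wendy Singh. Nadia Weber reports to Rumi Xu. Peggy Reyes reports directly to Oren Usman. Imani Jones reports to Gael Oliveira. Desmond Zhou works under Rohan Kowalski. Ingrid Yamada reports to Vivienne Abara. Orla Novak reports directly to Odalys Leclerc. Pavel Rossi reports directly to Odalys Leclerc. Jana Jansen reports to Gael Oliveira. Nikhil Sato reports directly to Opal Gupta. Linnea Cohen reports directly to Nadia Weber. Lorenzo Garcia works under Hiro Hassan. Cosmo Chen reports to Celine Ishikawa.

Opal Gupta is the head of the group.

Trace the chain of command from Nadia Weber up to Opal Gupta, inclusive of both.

Nadia Weber reports to Rumi Xu. Rumi Xu reports to Dana Patel. Dana Patel reports to Wendy Singh. Wendy Singh reports to Pia Volkov. Pia Volkov reports to Opal Gupta. Opal Gupta is at the top.

Nadia Weber -> Rumi Xu -> Dana Patel -> Wendy Singh -> Pia Volkov -> Opal Gupta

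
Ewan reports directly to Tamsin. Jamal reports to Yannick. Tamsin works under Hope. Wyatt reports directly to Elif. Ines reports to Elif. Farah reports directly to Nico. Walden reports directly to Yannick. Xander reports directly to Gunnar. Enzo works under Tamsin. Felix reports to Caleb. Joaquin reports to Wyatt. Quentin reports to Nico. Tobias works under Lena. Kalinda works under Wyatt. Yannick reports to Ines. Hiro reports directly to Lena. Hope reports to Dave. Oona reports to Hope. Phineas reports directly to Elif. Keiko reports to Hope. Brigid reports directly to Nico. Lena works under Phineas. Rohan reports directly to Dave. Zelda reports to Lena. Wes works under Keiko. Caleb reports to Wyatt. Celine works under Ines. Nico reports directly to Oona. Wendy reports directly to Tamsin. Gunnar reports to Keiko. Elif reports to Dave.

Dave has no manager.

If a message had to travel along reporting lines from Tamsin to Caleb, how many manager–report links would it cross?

5

Tamsin is 2 levels below Dave, and Caleb is 3 levels below Dave (their lowest common manager). The shortest path runs up from Tamsin to Dave and back down to Caleb: 2 + 3 = 5 links.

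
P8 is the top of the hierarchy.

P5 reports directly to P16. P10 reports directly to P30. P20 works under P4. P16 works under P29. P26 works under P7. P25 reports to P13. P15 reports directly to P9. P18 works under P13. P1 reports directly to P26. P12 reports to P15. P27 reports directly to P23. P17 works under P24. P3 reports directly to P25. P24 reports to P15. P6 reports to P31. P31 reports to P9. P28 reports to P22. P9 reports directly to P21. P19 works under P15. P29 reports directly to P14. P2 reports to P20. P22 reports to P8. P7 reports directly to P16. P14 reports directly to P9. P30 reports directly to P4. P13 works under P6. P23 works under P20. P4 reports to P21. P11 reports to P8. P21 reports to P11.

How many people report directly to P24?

1

P24 directly manages P17. That is 1 direct report.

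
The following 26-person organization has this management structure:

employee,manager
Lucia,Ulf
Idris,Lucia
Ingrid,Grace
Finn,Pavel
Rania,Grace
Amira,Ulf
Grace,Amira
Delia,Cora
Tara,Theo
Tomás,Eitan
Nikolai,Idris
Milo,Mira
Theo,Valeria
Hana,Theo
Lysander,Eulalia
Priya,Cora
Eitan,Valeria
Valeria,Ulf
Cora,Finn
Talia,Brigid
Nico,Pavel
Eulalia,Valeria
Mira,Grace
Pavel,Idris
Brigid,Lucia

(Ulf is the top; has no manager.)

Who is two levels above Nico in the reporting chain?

Nico reports to Pavel, and Pavel reports to Idris. So Nico's skip-level manager is Idris.

Idris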